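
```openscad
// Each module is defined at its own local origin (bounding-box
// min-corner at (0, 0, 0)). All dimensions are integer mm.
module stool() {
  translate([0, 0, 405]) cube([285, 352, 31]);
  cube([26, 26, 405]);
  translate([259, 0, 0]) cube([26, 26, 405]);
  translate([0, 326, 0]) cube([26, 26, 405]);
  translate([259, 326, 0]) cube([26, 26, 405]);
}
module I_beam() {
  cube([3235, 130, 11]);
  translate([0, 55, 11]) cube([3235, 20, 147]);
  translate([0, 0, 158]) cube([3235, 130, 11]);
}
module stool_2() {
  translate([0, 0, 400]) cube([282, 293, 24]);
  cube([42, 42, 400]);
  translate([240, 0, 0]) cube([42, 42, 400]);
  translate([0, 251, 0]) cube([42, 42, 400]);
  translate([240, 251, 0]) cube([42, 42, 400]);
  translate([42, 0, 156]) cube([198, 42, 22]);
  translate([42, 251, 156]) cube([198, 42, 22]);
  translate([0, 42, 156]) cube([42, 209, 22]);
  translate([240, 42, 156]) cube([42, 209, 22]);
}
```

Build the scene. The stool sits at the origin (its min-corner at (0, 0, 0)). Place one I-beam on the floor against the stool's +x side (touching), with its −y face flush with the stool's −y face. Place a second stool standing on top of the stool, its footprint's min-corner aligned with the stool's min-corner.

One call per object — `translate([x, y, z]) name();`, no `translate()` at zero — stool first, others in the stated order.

stool();
translate([285, 0, 0]) I_beam();
translate([0, 0, 436]) stool_2();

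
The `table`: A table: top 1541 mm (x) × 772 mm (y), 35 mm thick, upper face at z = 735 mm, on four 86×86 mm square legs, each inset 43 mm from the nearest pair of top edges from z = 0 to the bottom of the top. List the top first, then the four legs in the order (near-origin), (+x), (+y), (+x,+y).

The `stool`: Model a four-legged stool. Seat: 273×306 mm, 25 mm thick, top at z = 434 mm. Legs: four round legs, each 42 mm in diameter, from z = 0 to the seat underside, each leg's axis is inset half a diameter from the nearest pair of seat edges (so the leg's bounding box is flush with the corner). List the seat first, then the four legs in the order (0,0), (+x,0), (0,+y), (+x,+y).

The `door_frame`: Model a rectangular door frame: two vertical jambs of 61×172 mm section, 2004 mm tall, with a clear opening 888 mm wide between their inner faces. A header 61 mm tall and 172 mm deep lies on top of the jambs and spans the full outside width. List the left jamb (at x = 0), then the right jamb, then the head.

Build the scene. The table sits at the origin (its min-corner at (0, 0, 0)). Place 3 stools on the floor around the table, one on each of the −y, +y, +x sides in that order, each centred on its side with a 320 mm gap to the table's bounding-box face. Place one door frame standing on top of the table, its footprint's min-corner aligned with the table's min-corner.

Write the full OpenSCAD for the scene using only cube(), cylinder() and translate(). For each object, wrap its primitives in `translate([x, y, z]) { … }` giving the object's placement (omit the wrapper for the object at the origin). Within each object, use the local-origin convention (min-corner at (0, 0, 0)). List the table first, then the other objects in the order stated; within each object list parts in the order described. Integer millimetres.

translate([0, 0, 700]) cube([1541, 772, 35]);
translate([43, 43, 0]) cube([86, 86, 700]);
translate([1412, 43, 0]) cube([86, 86, 700]);
translate([43, 643, 0]) cube([86, 86, 700]);
translate([1412, 643, 0]) cube([86, 86, 700]);
translate([634, -626, 0]) {
  translate([0, 0, 409]) cube([273, 306, 25]);
  translate([21, 21, 0]) cylinder(h = 409, r = 21);
  translate([252, 21, 0]) cylinder(h = 409, r = 21);
  translate([21, 285, 0]) cylinder(h = 409, r = 21);
  translate([252, 285, 0]) cylinder(h = 409, r = 21);
}
translate([634, 1092, 0]) {
  translate([0, 0, 409]) cube([273, 306, 25]);
  translate([21, 21, 0]) cylinder(h = 409, r = 21);
  translate([252, 21, 0]) cylinder(h = 409, r = 21);
  translate([21, 285, 0]) cylinder(h = 409, r = 21);
  translate([252, 285, 0]) cylinder(h = 409, r = 21);
}
translate([1861, 233, 0]) {
  translate([0, 0, 409]) cube([273, 306, 25]);
  translate([21, 21, 0]) cylinder(h = 409, r = 21);
  translate([252, 21, 0]) cylinder(h = 409, r = 21);
  translate([21, 285, 0]) cylinder(h = 409, r = 21);
  translate([252, 285, 0]) cylinder(h = 409, r = 21);
}
translate([0, 0, 735]) {
  cube([61, 172, 2004]);
  translate([949, 0, 0]) cube([61, 172, 2004]);
  translate([0, 0, 2004]) cube([1010, 172, 61]);
}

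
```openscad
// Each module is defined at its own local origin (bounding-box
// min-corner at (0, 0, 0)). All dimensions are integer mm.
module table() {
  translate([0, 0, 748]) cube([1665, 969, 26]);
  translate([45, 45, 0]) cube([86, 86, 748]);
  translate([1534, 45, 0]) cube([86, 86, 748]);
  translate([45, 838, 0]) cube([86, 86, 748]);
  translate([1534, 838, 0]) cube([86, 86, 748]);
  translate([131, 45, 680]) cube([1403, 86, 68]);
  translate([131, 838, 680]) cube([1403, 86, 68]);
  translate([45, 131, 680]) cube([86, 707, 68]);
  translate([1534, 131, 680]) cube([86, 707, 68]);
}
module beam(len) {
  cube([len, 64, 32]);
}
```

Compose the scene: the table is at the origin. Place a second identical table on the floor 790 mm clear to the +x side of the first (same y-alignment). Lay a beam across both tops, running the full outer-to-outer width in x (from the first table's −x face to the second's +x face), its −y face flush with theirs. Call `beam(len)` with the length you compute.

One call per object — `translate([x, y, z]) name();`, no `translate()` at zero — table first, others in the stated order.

table();
translate([2455, 0, 0]) table();
translate([0, 0, 774]) beam(4120);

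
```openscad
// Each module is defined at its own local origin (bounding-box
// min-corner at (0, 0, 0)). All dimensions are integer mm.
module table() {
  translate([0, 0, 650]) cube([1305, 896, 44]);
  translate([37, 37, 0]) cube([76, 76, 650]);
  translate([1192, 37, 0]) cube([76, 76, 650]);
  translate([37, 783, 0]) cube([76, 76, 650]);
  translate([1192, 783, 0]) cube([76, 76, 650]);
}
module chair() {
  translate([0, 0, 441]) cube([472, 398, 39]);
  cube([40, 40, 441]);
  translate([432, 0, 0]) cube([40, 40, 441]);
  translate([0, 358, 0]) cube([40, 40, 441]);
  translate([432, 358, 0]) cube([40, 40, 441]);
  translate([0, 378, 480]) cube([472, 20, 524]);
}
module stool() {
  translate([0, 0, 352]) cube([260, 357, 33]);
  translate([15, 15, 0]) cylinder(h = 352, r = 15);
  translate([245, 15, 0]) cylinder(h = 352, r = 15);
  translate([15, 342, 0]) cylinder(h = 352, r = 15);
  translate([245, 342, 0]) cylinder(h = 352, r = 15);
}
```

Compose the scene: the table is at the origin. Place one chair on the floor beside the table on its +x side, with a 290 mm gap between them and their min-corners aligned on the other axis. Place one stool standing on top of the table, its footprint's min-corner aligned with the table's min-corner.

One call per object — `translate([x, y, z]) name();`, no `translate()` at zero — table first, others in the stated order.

table();
translate([1595, 0, 0]) chair();
translate([0, 0, 694]) stool();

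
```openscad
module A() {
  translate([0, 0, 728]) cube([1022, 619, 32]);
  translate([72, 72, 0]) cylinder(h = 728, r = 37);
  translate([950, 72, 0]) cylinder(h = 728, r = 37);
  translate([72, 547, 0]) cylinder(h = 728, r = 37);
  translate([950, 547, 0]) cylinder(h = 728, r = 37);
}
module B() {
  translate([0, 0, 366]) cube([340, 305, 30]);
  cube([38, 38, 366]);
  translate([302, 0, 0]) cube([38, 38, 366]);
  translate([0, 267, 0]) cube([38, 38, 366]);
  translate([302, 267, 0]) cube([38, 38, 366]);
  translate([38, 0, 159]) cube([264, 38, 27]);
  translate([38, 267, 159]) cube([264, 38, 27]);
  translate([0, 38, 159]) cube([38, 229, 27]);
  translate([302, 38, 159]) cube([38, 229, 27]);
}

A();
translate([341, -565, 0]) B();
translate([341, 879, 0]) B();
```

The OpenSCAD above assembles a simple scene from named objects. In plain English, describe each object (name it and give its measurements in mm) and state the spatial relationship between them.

A is a table: top 1022 mm (x) × 619 mm (y), 32 mm thick, upper face at z = 760 mm, on four round legs of 74 mm diameter, each leg's bounding box inset 35 mm from the nearest pair of top edges, running from z = 0 to the bottom of the top.

B is a four-legged stool. The seat is 340×305 mm, 30 mm thick, top at z = 396 mm. It stands on four square legs, each 38×38 mm in cross-section, from z = 0 to the seat underside, each flush with a corner of the seat. Four stretchers, 38 mm wide and 27 mm tall, connect adjacent legs with their undersides at z = 159 mm, each running between the inner faces of the legs it joins and aligned with the legs' outer faces on the other axis.

Two stools sit around the table at the −y, +y sides.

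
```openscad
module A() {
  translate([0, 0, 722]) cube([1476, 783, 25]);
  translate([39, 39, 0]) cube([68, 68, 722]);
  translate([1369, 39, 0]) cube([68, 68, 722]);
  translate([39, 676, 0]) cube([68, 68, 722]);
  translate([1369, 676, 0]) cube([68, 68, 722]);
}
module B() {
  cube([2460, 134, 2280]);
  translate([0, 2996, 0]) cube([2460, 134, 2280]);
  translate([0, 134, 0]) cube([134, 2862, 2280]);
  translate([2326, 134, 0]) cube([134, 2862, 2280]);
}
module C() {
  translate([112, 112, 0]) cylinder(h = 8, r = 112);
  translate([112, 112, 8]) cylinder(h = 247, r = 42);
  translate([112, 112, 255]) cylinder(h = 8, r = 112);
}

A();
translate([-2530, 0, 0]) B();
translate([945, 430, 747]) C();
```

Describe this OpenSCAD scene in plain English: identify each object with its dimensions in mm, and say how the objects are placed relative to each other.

A is a rectangular dining table. The top is 1476×783×25 mm with its upper surface at z = 747 mm. It stands on four 68×68 mm square legs, each inset 39 mm from the nearest pair of top edges, running from the floor to the underside of the top.

B is the wall frame of a small rectangular building: four walls, each 2280 mm tall and 134 mm thick, enclosing a footprint 2460 mm (x) by 3130 mm (y) outside-to-outside, with no floor or roof. The front and back walls (the −y and +y sides) span the full width; the two side walls fit between them.

C is a spool: two coaxial disc flanges of radius 112 mm and thickness 8 mm, joined by a core cylinder of radius 42 mm and height 247 mm. The lower flange rests on z = 0 and the three cylinders share a vertical axis.

The house frame is on the floor beside the table on its −x side. The spool is on top of the table.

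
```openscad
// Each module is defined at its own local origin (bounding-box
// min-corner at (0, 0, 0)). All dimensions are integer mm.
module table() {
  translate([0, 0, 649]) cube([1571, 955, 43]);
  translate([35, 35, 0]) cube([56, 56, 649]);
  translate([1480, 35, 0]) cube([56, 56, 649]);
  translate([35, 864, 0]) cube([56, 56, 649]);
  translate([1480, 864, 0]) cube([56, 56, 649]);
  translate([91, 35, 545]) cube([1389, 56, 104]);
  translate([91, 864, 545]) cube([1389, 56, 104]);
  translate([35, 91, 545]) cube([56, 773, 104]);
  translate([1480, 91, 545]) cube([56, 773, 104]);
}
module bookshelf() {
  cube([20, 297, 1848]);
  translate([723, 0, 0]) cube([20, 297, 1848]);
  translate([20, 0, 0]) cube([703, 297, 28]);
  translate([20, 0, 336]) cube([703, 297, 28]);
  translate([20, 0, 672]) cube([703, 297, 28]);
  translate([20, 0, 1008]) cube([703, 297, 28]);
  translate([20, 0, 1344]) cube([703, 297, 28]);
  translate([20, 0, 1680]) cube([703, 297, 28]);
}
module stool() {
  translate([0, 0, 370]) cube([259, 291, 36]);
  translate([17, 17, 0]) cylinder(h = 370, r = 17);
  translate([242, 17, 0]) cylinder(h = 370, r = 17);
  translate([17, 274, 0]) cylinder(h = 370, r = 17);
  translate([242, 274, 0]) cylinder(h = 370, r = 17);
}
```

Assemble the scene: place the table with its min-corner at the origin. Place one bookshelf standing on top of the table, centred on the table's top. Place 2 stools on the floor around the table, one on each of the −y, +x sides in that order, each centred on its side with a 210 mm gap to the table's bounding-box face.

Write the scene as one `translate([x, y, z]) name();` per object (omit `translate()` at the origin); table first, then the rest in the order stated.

table();
translate([414, 329, 692]) bookshelf();
translate([656, -501, 0]) stool();
translate([1781, 332, 0]) stool();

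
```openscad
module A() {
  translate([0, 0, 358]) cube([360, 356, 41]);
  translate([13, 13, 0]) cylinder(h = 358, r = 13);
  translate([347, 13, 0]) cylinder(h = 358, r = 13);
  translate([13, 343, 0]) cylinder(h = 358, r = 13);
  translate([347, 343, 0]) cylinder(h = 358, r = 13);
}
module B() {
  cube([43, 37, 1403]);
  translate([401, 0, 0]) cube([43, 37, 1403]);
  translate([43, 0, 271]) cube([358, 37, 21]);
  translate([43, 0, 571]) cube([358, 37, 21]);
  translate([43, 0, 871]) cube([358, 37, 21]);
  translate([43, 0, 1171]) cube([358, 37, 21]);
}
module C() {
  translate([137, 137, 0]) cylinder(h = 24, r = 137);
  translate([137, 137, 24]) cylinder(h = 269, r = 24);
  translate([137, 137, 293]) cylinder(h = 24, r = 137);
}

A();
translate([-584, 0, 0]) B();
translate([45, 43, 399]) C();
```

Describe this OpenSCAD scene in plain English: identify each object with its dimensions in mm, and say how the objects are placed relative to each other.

A is a four-legged stool. The seat is a 360×356×41 mm slab whose top surface is at z = 399 mm; four round legs, each 26 mm in diameter, run from the floor (z = 0) to the underside of the seat, each leg's axis is inset half a diameter from the nearest pair of seat edges (so the leg's bounding box is flush with the corner).

B is a straight ladder. Two 43×37 mm vertical rails, 1403 mm tall, stand 444 mm apart (outside-to-outside) with their front faces coplanar on the −y side. 4 rungs, each 37 mm deep and 21 mm tall, span between the inner faces of the rails, front faces flush with the rails. The lowest rung's underside is at z = 271 mm and rungs are spaced 300 mm apart (underside to underside).

C is a spool: two coaxial disc flanges of radius 137 mm and thickness 24 mm, joined by a core cylinder of radius 24 mm and height 269 mm. The lower flange rests on z = 0 and the three cylinders share a vertical axis.

The ladder is on the floor beside the stool on its −x side. The spool is on top of the stool.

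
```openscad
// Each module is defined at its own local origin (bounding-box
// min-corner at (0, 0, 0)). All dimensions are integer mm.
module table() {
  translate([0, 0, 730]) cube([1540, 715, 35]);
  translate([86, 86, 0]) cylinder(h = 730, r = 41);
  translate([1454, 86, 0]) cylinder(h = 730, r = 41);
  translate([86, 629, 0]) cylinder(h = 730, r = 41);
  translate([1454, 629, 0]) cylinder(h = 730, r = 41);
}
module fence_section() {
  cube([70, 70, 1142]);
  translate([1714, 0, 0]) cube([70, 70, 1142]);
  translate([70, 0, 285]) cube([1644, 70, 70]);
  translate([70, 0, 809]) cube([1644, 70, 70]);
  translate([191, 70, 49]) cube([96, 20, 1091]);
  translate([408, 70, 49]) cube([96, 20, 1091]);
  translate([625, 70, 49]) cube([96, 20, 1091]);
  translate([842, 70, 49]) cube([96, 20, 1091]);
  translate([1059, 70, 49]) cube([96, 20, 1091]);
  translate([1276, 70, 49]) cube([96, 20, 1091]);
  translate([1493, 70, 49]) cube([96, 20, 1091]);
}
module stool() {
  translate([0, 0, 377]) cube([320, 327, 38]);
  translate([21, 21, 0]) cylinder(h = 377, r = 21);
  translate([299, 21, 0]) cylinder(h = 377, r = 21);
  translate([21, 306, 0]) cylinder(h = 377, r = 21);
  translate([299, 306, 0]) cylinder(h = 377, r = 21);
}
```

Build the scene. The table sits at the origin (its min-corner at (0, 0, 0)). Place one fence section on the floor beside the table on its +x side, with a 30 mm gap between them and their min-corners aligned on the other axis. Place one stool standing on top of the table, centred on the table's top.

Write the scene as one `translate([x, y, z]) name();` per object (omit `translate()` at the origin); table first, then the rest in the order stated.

table();
translate([1570, 0, 0]) fence_section();
translate([610, 194, 765]) stool();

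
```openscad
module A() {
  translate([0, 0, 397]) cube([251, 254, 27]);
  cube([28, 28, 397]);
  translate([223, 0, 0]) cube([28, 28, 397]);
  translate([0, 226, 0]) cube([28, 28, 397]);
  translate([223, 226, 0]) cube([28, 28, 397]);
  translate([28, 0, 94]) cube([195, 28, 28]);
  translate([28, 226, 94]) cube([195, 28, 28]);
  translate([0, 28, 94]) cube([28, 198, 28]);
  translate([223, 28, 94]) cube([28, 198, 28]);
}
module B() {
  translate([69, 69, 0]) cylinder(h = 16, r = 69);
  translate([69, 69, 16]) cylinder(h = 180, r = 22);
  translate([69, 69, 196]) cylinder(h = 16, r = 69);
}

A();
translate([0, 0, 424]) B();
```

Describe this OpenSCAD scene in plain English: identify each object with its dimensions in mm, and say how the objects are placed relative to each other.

A is a four-legged stool. The seat is a 251×254×27 mm slab whose top surface is at z = 424 mm; four square legs, each 28×28 mm in cross-section, run from the floor (z = 0) to the underside of the seat, each flush with a corner of the seat. Four stretchers, 28 mm wide and 28 mm tall, connect adjacent legs with their undersides at z = 94 mm, each running between the inner faces of the legs it joins and aligned with the legs' outer faces on the other axis.

B is a spool: two coaxial disc flanges of radius 69 mm and thickness 16 mm, joined by a core cylinder of radius 22 mm and height 180 mm. The lower flange rests on z = 0 and the three cylinders share a vertical axis.

The spool is on top of the stool.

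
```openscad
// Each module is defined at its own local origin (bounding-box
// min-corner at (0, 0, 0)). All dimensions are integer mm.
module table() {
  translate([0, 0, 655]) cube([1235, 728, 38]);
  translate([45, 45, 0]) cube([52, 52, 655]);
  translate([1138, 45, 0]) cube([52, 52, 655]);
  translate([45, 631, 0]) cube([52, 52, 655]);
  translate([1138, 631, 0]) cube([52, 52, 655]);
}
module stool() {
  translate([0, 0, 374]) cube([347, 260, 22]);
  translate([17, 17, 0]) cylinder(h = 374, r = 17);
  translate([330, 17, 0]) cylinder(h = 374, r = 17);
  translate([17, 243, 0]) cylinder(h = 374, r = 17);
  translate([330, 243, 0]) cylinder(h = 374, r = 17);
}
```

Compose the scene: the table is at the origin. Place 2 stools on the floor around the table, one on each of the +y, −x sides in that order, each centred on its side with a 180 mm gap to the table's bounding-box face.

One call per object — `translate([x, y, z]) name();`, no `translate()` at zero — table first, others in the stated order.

table();
translate([444, 908, 0]) stool();
translate([-527, 234, 0]) stool();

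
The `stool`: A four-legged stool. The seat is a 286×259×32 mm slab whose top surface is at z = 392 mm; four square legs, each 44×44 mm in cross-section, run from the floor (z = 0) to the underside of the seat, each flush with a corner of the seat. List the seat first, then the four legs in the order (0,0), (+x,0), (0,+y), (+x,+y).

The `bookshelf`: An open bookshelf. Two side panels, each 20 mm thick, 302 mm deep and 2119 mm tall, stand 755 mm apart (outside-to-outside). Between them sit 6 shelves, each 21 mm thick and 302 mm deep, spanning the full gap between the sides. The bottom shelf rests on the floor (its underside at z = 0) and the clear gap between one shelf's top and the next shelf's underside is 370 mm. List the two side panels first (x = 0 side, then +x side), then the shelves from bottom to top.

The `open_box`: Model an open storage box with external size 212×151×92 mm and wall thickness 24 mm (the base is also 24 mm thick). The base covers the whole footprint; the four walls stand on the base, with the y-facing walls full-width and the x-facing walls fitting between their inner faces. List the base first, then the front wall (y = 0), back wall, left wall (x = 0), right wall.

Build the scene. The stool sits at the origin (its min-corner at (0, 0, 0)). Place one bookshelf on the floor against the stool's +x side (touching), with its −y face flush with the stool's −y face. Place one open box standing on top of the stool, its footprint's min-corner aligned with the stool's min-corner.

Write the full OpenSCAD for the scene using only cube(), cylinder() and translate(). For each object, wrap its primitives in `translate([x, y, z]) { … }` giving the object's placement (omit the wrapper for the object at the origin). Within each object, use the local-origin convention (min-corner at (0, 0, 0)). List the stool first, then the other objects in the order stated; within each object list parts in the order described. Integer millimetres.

translate([0, 0, 360]) cube([286, 259, 32]);
cube([44, 44, 360]);
translate([242, 0, 0]) cube([44, 44, 360]);
translate([0, 215, 0]) cube([44, 44, 360]);
translate([242, 215, 0]) cube([44, 44, 360]);
translate([286, 0, 0]) {
  cube([20, 302, 2119]);
  translate([735, 0, 0]) cube([20, 302, 2119]);
  translate([20, 0, 0]) cube([715, 302, 21]);
  translate([20, 0, 391]) cube([715, 302, 21]);
  translate([20, 0, 782]) cube([715, 302, 21]);
  translate([20, 0, 1173]) cube([715, 302, 21]);
  translate([20, 0, 1564]) cube([715, 302, 21]);
  translate([20, 0, 1955]) cube([715, 302, 21]);
}
translate([0, 0, 392]) {
  cube([212, 151, 24]);
  translate([0, 0, 24]) cube([212, 24, 68]);
  translate([0, 127, 24]) cube([212, 24, 68]);
  translate([0, 24, 24]) cube([24, 103, 68]);
  translate([188, 24, 24]) cube([24, 103, 68]);
}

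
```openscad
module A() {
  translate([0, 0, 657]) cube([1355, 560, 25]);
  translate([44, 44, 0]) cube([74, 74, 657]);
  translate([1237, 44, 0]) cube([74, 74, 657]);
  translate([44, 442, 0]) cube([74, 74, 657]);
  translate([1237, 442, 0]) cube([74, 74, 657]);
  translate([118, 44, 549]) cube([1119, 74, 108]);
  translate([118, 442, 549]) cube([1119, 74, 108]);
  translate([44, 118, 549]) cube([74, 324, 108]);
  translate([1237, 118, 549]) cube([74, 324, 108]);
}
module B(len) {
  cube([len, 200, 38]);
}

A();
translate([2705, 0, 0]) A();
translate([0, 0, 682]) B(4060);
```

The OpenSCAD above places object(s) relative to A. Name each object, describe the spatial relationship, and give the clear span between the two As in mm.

A is a table. B is a beam. A beam spans the tops of two tables. The clear span between the two tables is 1350 mm.

Second table starts at x = 2705; first ends at x = 1355; clear span = 2705 − 1355 = 1350 mm.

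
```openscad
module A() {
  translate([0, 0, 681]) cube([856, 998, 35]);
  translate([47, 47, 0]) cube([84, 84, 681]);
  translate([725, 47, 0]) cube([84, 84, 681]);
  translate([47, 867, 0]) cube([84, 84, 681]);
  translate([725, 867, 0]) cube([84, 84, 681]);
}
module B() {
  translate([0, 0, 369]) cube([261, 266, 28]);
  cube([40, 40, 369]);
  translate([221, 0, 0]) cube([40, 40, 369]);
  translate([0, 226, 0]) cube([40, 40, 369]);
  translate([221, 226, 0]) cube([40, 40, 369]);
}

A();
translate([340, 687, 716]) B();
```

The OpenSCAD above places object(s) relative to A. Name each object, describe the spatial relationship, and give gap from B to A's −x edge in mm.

A is a table. B is a stool. The stool is on top of the table. The gap from the stool to the table's −x edge is 340 mm.

The stool's min-x is at 340; the table's min-x is 0; gap = 340 mm.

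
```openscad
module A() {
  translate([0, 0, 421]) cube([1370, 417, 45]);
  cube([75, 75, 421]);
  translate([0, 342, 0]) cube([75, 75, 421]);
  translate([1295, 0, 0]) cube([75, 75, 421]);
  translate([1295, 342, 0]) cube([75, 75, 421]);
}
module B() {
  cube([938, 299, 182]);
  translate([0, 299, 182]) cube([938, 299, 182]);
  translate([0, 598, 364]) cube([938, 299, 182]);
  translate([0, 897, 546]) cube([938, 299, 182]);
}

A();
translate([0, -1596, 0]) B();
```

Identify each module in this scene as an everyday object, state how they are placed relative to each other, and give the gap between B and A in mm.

The staircase's nearest face is 400 mm from the bench's −y face.

A is a bench. B is a staircase. The staircase is on the floor beside the bench on its −y side. The gap between the staircase and the bench is 400 mm.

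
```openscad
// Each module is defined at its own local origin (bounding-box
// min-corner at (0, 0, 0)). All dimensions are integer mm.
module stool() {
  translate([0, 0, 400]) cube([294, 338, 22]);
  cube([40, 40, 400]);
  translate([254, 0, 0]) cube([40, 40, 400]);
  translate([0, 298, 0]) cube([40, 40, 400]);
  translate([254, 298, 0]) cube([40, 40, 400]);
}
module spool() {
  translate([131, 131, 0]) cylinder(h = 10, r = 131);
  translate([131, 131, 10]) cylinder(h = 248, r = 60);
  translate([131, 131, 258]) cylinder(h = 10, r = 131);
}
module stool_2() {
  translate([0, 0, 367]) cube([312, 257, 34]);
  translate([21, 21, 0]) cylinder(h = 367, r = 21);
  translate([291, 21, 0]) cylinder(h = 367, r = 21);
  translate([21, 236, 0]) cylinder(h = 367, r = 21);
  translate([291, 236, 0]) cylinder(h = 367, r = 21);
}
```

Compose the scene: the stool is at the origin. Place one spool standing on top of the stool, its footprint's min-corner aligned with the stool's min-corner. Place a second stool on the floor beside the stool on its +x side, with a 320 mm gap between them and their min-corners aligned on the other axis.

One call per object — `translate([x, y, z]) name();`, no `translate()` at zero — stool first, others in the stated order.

stool();
translate([0, 0, 422]) spool();
translate([614, 0, 0]) stool_2();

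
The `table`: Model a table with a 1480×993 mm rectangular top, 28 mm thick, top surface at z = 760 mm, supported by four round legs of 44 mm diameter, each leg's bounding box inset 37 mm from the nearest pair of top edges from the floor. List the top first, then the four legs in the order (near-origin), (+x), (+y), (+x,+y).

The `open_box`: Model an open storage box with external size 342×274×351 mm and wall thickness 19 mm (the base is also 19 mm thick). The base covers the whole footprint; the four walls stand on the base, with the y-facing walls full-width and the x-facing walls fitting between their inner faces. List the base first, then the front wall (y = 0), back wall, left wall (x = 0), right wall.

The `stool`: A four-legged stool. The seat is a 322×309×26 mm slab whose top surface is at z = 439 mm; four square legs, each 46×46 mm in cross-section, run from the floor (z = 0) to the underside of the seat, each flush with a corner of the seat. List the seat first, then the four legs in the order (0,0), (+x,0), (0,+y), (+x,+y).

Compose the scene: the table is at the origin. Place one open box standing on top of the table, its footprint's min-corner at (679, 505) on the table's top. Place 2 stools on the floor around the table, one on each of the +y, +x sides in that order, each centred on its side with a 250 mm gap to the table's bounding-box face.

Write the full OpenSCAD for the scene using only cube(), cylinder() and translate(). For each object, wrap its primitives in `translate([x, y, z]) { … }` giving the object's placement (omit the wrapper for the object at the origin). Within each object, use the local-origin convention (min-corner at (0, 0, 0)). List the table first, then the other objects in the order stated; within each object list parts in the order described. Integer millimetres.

translate([0, 0, 732]) cube([1480, 993, 28]);
translate([59, 59, 0]) cylinder(h = 732, r = 22);
translate([1421, 59, 0]) cylinder(h = 732, r = 22);
translate([59, 934, 0]) cylinder(h = 732, r = 22);
translate([1421, 934, 0]) cylinder(h = 732, r = 22);
translate([679, 505, 760]) {
  cube([342, 274, 19]);
  translate([0, 0, 19]) cube([342, 19, 332]);
  translate([0, 255, 19]) cube([342, 19, 332]);
  translate([0, 19, 19]) cube([19, 236, 332]);
  translate([323, 19, 19]) cube([19, 236, 332]);
}
translate([579, 1243, 0]) {
  translate([0, 0, 413]) cube([322, 309, 26]);
  cube([46, 46, 413]);
  translate([276, 0, 0]) cube([46, 46, 413]);
  translate([0, 263, 0]) cube([46, 46, 413]);
  translate([276, 263, 0]) cube([46, 46, 413]);
}
translate([1730, 342, 0]) {
  translate([0, 0, 413]) cube([322, 309, 26]);
  cube([46, 46, 413]);
  translate([276, 0, 0]) cube([46, 46, 413]);
  translate([0, 263, 0]) cube([46, 46, 413]);
  translate([276, 263, 0]) cube([46, 46, 413]);
}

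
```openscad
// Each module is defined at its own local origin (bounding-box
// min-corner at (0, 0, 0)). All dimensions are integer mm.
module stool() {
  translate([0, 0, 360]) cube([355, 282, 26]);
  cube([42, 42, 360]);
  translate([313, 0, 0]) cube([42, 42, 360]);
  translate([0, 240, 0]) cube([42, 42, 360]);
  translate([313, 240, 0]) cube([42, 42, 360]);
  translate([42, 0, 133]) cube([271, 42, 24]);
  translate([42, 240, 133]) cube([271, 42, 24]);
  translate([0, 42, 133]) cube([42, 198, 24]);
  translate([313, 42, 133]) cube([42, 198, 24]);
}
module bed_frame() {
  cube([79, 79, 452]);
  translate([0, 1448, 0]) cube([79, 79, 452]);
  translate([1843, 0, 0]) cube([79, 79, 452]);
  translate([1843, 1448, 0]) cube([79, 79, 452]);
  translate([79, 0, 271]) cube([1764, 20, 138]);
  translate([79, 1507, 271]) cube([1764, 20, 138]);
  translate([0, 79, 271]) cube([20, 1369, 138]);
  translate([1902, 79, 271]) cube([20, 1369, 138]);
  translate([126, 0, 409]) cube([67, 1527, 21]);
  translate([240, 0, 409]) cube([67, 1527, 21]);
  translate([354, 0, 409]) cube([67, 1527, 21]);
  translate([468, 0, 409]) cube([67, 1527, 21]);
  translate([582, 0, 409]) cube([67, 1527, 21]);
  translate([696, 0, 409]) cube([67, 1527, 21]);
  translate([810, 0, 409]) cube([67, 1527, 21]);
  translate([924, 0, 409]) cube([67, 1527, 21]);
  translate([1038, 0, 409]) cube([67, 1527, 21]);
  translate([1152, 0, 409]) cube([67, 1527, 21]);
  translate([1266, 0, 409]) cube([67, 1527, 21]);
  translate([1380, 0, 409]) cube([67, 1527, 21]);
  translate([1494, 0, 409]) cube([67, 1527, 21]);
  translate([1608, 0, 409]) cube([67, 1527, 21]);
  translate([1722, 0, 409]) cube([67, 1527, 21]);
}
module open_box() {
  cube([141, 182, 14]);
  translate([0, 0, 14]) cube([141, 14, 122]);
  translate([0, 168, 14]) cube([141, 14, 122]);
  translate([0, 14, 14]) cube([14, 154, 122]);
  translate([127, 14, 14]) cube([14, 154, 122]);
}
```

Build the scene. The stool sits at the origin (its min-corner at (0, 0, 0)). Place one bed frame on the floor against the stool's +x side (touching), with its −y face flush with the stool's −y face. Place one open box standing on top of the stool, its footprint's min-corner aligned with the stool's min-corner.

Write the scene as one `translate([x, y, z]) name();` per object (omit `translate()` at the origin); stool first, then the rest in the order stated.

stool();
translate([355, 0, 0]) bed_frame();
translate([0, 0, 386]) open_box();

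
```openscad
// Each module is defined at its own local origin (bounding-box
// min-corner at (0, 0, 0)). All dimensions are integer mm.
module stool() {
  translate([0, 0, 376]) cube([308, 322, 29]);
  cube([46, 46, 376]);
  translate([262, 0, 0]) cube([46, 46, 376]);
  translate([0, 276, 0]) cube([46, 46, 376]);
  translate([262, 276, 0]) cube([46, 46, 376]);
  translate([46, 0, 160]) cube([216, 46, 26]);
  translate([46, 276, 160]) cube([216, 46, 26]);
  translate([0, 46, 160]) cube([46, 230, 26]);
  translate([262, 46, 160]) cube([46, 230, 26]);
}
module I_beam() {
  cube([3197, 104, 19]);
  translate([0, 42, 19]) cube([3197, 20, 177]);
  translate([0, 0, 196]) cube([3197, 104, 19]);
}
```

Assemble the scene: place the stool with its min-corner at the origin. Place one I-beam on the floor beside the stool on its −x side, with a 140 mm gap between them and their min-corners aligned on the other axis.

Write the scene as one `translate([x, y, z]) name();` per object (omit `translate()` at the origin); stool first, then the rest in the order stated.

stool();
translate([-3337, 0, 0]) I_beam();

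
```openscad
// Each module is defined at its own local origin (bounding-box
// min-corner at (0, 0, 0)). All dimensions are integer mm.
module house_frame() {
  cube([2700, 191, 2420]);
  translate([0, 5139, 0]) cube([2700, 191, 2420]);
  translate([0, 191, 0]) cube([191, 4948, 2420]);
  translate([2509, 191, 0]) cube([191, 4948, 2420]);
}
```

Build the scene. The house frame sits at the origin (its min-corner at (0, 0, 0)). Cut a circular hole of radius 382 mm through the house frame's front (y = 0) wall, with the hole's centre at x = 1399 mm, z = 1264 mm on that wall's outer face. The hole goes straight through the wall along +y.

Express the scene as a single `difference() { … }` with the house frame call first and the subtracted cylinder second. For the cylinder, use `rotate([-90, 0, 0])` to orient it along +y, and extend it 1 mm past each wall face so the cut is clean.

difference() {
  house_frame();
  translate([1399, -1, 1264]) rotate([-90, 0, 0]) cylinder(h = 193, r = 382);
}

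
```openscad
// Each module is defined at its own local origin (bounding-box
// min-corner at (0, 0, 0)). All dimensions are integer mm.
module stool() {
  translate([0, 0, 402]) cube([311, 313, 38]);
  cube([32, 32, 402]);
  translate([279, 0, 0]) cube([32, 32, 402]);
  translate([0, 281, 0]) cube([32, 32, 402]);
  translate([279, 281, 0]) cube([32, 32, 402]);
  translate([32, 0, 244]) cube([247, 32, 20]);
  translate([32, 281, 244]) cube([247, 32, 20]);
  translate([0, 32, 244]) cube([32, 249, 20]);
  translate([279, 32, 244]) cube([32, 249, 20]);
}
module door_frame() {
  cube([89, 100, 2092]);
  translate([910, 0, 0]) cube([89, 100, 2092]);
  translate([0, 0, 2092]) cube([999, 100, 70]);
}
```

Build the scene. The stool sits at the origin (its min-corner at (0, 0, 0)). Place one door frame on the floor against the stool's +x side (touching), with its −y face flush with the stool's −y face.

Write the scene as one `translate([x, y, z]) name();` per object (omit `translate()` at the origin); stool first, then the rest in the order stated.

stool();
translate([311, 0, 0]) door_frame();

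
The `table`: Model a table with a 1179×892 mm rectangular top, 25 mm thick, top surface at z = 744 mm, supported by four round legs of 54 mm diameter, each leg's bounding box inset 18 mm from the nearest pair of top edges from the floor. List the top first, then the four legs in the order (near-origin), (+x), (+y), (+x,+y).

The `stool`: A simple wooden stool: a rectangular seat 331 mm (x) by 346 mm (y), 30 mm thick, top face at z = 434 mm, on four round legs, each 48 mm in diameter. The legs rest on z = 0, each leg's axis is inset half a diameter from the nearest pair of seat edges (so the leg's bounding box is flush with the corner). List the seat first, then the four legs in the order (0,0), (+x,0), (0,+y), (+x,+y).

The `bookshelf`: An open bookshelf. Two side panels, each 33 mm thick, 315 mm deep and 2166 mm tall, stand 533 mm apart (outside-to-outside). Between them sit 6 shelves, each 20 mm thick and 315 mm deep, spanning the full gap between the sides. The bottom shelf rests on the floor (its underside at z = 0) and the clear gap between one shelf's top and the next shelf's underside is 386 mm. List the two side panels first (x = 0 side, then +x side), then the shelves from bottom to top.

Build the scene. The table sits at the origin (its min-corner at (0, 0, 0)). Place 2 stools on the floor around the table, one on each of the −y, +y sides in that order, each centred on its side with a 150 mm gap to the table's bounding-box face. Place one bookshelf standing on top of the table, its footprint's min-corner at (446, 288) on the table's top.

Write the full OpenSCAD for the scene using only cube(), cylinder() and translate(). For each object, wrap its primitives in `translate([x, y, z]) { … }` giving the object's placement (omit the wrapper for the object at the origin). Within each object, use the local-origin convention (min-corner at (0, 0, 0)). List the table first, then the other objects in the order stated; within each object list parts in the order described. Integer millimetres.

translate([0, 0, 719]) cube([1179, 892, 25]);
translate([45, 45, 0]) cylinder(h = 719, r = 27);
translate([1134, 45, 0]) cylinder(h = 719, r = 27);
translate([45, 847, 0]) cylinder(h = 719, r = 27);
translate([1134, 847, 0]) cylinder(h = 719, r = 27);
translate([424, -496, 0]) {
  translate([0, 0, 404]) cube([331, 346, 30]);
  translate([24, 24, 0]) cylinder(h = 404, r = 24);
  translate([307, 24, 0]) cylinder(h = 404, r = 24);
  translate([24, 322, 0]) cylinder(h = 404, r = 24);
  translate([307, 322, 0]) cylinder(h = 404, r = 24);
}
translate([424, 1042, 0]) {
  translate([0, 0, 404]) cube([331, 346, 30]);
  translate([24, 24, 0]) cylinder(h = 404, r = 24);
  translate([307, 24, 0]) cylinder(h = 404, r = 24);
  translate([24, 322, 0]) cylinder(h = 404, r = 24);
  translate([307, 322, 0]) cylinder(h = 404, r = 24);
}
translate([446, 288, 744]) {
  cube([33, 315, 2166]);
  translate([500, 0, 0]) cube([33, 315, 2166]);
  translate([33, 0, 0]) cube([467, 315, 20]);
  translate([33, 0, 406]) cube([467, 315, 20]);
  translate([33, 0, 812]) cube([467, 315, 20]);
  translate([33, 0, 1218]) cube([467, 315, 20]);
  translate([33, 0, 1624]) cube([467, 315, 20]);
  translate([33, 0, 2030]) cube([467, 315, 20]);
}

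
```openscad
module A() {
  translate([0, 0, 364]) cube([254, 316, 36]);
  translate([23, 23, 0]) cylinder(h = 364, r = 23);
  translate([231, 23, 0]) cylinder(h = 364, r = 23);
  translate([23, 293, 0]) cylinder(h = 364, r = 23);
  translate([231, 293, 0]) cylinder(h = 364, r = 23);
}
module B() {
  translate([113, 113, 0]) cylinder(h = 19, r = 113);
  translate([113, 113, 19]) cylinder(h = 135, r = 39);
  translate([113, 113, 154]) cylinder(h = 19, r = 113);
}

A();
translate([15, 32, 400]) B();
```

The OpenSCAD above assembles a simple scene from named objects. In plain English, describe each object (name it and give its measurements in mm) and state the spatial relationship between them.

A is a simple wooden stool: a rectangular seat 254 mm (x) by 316 mm (y), 36 mm thick, top face at z = 400 mm, on four round legs, each 46 mm in diameter. The legs rest on z = 0, each leg's axis is inset half a diameter from the nearest pair of seat edges (so the leg's bounding box is flush with the corner).

B is a spool: two coaxial disc flanges of radius 113 mm and thickness 19 mm, joined by a core cylinder of radius 39 mm and height 135 mm. The lower flange rests on z = 0 and the three cylinders share a vertical axis.

The spool is on top of the stool.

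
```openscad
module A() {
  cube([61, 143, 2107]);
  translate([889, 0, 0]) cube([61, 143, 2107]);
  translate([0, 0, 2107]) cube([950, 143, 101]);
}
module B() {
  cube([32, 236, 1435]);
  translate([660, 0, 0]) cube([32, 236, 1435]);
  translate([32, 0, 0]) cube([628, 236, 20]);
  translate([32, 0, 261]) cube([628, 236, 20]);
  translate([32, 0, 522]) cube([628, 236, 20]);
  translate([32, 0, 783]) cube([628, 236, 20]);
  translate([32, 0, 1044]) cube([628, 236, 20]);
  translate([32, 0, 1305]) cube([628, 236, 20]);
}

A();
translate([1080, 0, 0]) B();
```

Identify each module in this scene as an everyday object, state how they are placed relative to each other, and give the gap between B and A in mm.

A is a door frame. B is a bookshelf. The bookshelf is on the floor beside the door frame on its +x side. The gap between the bookshelf and the door frame is 130 mm.

The bookshelf's nearest face is 130 mm from the door frame's +x face.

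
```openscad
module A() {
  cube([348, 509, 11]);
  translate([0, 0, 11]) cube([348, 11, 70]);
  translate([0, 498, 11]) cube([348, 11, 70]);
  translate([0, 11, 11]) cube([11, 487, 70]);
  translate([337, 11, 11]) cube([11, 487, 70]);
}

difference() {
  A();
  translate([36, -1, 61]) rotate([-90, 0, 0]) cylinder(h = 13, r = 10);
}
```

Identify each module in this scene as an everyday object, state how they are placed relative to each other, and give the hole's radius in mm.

A is an open box. The open box has a circular hole through its front wall. The hole's radius is 10 mm.

The subtracted cylinder has r = 10 mm.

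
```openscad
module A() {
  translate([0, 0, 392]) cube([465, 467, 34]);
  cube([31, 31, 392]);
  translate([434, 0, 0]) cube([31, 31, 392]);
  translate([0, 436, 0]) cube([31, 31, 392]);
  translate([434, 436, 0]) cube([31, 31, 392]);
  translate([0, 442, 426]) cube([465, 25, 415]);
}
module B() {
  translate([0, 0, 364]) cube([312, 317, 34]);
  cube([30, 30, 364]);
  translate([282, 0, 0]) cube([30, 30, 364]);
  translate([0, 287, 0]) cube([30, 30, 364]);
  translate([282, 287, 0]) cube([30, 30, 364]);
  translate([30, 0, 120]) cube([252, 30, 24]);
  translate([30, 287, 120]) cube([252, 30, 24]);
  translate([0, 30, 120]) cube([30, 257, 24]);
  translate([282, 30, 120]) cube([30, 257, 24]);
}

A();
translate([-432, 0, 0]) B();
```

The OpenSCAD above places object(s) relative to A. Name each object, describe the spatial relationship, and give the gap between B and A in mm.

A is a chair. B is a stool. The stool is on the floor beside the chair on its −x side. The gap between the stool and the chair is 120 mm.

The stool's nearest face is 120 mm from the chair's −x face.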